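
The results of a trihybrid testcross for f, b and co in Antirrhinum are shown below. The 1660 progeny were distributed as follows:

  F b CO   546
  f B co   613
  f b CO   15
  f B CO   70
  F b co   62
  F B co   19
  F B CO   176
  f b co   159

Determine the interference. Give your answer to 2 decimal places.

The two most frequent reciprocal classes, f B co and F b CO, are the parental types, so the F1 was f B co / F b CO.
The two rarest classes, F B co and f b CO, are the double crossovers. Comparing them with the parentals, only the f allele has switched, so f is the middle locus and the order is b – f – co.
b–f: (335 + 34)/1660 = 0.2223; f–co: (132 + 34)/1660 = 0.1000.
Expected DCO frequency = 0.2223 × 0.1000 ≈ 0.02223; observed = 34/1660 ≈ 0.02048.
Coefficient of coincidence = 0.02048/0.02223 ≈ 0.92; interference = 1 − 0.92 = 0.08.

0.08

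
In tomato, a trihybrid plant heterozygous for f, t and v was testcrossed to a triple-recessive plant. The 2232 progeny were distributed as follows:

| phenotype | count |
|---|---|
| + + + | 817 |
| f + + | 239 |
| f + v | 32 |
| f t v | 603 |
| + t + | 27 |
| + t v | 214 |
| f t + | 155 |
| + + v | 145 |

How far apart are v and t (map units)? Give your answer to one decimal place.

The two most frequent reciprocal classes, + + + and f t v, are the parental types, so the F1 was + + + / f t v.
The two rarest classes, + t + and f + v, are the double crossovers. Comparing them with the parentals, only the t allele has switched, so t is the middle locus and the order is f – t – v.
Crossovers in the t–v interval produce the single-crossover classes + + v and f t + (145 + 155 = 300) plus the double crossovers (59).
RF(t–v) = (300 + 59) / 2232 = 359/2232 = 0.1608 → 16.1 map units.

16.1 map units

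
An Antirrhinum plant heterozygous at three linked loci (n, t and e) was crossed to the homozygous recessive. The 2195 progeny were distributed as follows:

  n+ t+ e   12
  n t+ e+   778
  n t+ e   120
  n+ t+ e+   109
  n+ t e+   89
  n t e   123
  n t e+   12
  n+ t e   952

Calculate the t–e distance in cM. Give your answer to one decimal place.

The two most frequent reciprocal classes, n t+ e+ and n+ t e, are the parental types, so the F1 was n t+ e+ / n+ t e.
The two rarest classes, n t e+ and n+ t+ e, are the double crossovers. Comparing them with the parentals, only the t allele has switched, so t is the middle locus and the order is e – t – n.
Crossovers in the e–t interval produce the single-crossover classes n t+ e and n+ t e+ (120 + 89 = 209) plus the double crossovers (24).
RF(e–t) = (209 + 24) / 2195 = 233/2195 = 0.1062 → 10.6 cM.

10.6 cM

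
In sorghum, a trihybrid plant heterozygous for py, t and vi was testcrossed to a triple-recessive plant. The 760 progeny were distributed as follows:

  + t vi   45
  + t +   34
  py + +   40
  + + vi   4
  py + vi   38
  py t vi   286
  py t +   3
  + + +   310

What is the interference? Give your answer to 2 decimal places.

The two most frequent reciprocal classes, + + + and py t vi, are the parental types, so the F1 was + + + / py t vi.
The two rarest classes, + + vi and py t +, are the double crossovers. Comparing them with the parentals, only the vi allele has switched, so vi is the middle locus and the order is py – vi – t.
py–vi: (85 + 7)/760 = 0.1211; vi–t: (72 + 7)/760 = 0.1039.
Expected DCO frequency = 0.1211 × 0.1039 ≈ 0.01258; observed = 7/760 ≈ 0.00921.
Coefficient of coincidence = 0.00921/0.01258 ≈ 0.73; interference = 1 − 0.73 = 0.27.

0.27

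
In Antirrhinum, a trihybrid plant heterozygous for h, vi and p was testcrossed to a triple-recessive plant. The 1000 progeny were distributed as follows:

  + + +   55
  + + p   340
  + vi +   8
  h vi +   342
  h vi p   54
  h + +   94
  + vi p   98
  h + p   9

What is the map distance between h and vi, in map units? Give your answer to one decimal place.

20.9 map units

The two most frequent reciprocal classes, + + p and h vi +, are the parental types, so the F1 was + + p / h vi +.
The two rarest classes, h + p and + vi +, are the double crossovers. Comparing them with the parentals, only the h allele has switched, so h is the middle locus and the order is p – h – vi.
Crossovers in the h–vi interval produce the single-crossover classes + vi p and h + + (98 + 94 = 192) plus the double crossovers (17).
RF(h–vi) = (192 + 17) / 1000 = 209/1000 = 0.2090 → 20.9 map units.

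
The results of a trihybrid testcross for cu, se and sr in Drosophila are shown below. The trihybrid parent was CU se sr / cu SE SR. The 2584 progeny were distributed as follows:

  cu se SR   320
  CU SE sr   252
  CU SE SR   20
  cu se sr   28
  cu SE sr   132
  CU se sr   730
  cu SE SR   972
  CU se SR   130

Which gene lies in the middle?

cu

The two rarest classes, cu se sr and CU SE SR, are the double crossovers. Comparing them with the parentals, only the cu allele has switched, so cu is the middle locus and the order is sr – cu – se.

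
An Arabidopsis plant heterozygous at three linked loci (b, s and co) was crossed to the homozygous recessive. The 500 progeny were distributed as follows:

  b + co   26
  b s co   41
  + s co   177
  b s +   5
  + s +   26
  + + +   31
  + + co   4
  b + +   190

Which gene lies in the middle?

s

The two most frequent reciprocal classes, b + + and + s co, are the parental types, so the F1 was b + + / + s co.
The two rarest classes, b s + and + + co, are the double crossovers. Comparing them with the parentals, only the s allele has switched, so s is the middle locus and the order is b – s – co.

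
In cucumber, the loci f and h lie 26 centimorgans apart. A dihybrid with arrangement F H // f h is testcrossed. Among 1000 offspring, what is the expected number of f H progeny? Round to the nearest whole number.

A map distance of 26 centimorgans corresponds to a recombination frequency of 0.260.
The F1 is F H / f h, so f H is a recombinant gamete class with expected frequency r/2 = 0.260/2 = 0.1300.
Expected number = 0.1300 × 1000 = 130.00 ≈ 130.

130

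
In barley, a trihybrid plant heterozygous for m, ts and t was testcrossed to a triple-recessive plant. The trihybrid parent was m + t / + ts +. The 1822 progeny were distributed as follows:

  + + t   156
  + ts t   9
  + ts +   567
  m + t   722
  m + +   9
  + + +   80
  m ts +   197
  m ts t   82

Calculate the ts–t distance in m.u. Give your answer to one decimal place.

The two rarest classes, m + + and + ts t, are the double crossovers. Comparing them with the parentals, only the t allele has switched, so t is the middle locus and the order is ts – t – m.
Crossovers in the ts–t interval produce the single-crossover classes m ts t and + + + (82 + 80 = 162) plus the double crossovers (18).
RF(ts–t) = (162 + 18) / 1822 = 180/1822 = 0.0988 → 9.9 m.u.

9.9 m.u.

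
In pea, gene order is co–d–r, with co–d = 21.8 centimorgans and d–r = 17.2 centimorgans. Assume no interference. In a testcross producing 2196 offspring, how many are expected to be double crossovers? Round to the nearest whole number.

Map distances give recombination frequencies of 0.218 and 0.172 for the two intervals.
With no interference, expected double-crossover frequency = 0.218 × 0.172 = 0.03750.
Expected number = 0.03750 × 2196 = 82.34 ≈ 82.

82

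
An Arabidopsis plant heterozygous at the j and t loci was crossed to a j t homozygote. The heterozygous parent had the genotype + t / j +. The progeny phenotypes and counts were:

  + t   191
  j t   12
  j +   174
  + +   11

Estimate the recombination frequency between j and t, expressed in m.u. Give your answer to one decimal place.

5.9 m.u.

The recombinant classes are + + and j t: 11 + 12 = 23.
Recombination frequency = 23/388 = 0.0593 ≈ 5.9%, i.e. 5.9 m.u.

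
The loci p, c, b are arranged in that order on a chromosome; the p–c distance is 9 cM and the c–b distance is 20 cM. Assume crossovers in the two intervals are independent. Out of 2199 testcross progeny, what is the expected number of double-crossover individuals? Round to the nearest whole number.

Map distances give recombination frequencies of 0.090 and 0.200 for the two intervals.
With no interference, expected double-crossover frequency = 0.090 × 0.200 = 0.01800.
Expected number = 0.01800 × 2199 = 39.58 ≈ 40.

40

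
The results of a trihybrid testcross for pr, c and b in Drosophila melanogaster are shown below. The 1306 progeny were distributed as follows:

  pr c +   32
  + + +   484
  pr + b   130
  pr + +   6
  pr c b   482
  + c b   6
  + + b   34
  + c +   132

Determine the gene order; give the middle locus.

pr

The two most frequent reciprocal classes, pr c b and + + +, are the parental types, so the F1 was pr c b / + + +.
The two rarest classes, + c b and pr + +, are the double crossovers. Comparing them with the parentals, only the pr allele has switched, so pr is the middle locus and the order is b – pr – c.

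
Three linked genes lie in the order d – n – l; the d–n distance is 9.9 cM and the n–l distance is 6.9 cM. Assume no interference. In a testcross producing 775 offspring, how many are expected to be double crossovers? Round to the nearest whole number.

Map distances give recombination frequencies of 0.099 and 0.069 for the two intervals.
With no interference, expected double-crossover frequency = 0.099 × 0.069 = 0.00683.
Expected number = 0.00683 × 775 = 5.29 ≈ 5.

5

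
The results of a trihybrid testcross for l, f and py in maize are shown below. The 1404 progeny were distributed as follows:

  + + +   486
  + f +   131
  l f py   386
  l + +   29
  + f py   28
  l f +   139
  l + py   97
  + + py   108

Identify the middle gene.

The two most frequent reciprocal classes, + + + and l f py, are the parental types, so the F1 was + + + / l f py.
The two rarest classes, l + + and + f py, are the double crossovers. Comparing them with the parentals, only the l allele has switched, so l is the middle locus and the order is f – l – py.

l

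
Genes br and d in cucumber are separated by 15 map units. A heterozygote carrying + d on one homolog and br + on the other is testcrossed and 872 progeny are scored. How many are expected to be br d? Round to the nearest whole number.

65

A map distance of 15 map units corresponds to a recombination frequency of 0.150.
The F1 is + d / br +, so br d is a recombinant gamete class with expected frequency r/2 = 0.150/2 = 0.0750.
Expected number = 0.0750 × 872 = 65.40 ≈ 65.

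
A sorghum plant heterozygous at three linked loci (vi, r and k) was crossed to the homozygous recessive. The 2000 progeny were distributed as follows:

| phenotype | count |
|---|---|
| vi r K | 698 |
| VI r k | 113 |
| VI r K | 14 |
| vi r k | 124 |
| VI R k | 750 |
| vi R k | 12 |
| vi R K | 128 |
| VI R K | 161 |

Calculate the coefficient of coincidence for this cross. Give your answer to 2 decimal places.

0.63

The two most frequent reciprocal classes, VI R k and vi r K, are the parental types, so the F1 was VI R k / vi r K.
The two rarest classes, vi R k and VI r K, are the double crossovers. Comparing them with the parentals, only the vi allele has switched, so vi is the middle locus and the order is r – vi – k.
r–vi: (241 + 26)/2000 = 0.1335; vi–k: (285 + 26)/2000 = 0.1555.
Expected DCO frequency = 0.1335 × 0.1555 ≈ 0.02076; observed = 26/2000 ≈ 0.01300.
Coefficient of coincidence = 0.01300/0.02076 ≈ 0.63.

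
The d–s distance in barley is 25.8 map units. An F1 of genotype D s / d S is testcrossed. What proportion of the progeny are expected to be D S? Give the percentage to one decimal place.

A map distance of 25.8 map units corresponds to a recombination frequency of 0.258.
The F1 is D s / d S, so D S is a recombinant gamete class with expected frequency r/2 = 0.258/2 = 0.1290.
That is 0.1290 = 12.9% of the progeny.

12.9%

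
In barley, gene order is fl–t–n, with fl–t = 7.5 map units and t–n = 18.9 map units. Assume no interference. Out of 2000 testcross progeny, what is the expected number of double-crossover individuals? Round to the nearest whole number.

Map distances give recombination frequencies of 0.075 and 0.189 for the two intervals.
With no interference, expected double-crossover frequency = 0.075 × 0.189 = 0.01417.
Expected number = 0.01417 × 2000 = 28.35 ≈ 28.

28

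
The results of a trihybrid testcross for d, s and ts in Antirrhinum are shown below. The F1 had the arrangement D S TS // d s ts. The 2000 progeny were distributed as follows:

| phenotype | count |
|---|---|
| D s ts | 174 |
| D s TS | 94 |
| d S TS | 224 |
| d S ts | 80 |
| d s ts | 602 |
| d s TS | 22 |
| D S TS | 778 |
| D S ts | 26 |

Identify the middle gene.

The two rarest classes, D S ts and d s TS, are the double crossovers. Comparing them with the parentals, only the ts allele has switched, so ts is the middle locus and the order is d – ts – s.

ts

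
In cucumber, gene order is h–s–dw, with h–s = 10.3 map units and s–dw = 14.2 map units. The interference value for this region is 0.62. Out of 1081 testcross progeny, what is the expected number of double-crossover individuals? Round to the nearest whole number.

6

Map distances give recombination frequencies of 0.103 and 0.142 for the two intervals.
With interference 0.62 (so coincidence = 0.38), expected double-crossover frequency = 0.103 × 0.142 × 0.38 = 0.00556.
Expected number = 0.00556 × 1081 = 6.01 ≈ 6.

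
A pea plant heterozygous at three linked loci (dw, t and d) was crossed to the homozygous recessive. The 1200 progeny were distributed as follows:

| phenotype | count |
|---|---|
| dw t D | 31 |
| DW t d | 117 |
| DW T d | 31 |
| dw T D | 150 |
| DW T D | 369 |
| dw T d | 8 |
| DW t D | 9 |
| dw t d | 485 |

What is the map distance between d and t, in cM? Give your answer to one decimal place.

The two most frequent reciprocal classes, DW T D and dw t d, are the parental types, so the F1 was DW T D / dw t d.
The two rarest classes, DW t D and dw T d, are the double crossovers. Comparing them with the parentals, only the t allele has switched, so t is the middle locus and the order is d – t – dw.
Crossovers in the d–t interval produce the single-crossover classes DW T d and dw t D (31 + 31 = 62) plus the double crossovers (17).
RF(d–t) = (62 + 17) / 1200 = 79/1200 = 0.0658 → 6.6 cM.

6.6 cM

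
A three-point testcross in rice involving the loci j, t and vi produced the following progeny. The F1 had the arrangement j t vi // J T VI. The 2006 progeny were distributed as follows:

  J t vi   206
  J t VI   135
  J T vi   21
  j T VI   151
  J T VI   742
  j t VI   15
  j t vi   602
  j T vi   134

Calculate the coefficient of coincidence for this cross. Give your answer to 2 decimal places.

0.60

The two rarest classes, j t VI and J T vi, are the double crossovers. Comparing them with the parentals, only the vi allele has switched, so vi is the middle locus and the order is t – vi – j.
t–vi: (269 + 36)/2006 = 0.1520; vi–j: (357 + 36)/2006 = 0.1959.
Expected DCO frequency = 0.1520 × 0.1959 ≈ 0.02978; observed = 36/2006 ≈ 0.01795.
Coefficient of coincidence = 0.01795/0.02978 ≈ 0.60.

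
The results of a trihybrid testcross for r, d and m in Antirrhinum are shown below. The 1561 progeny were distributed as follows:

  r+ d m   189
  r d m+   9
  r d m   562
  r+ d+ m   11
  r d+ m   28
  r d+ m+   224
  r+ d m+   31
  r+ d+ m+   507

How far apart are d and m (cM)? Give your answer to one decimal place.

5.1 cM

The two most frequent reciprocal classes, r+ d+ m+ and r d m, are the parental types, so the F1 was r+ d+ m+ / r d m.
The two rarest classes, r+ d+ m and r d m+, are the double crossovers. Comparing them with the parentals, only the m allele has switched, so m is the middle locus and the order is r – m – d.
Crossovers in the m–d interval produce the single-crossover classes r+ d m+ and r d+ m (31 + 28 = 59) plus the double crossovers (20).
RF(m–d) = (59 + 20) / 1561 = 79/1561 = 0.0506 → 5.1 cM.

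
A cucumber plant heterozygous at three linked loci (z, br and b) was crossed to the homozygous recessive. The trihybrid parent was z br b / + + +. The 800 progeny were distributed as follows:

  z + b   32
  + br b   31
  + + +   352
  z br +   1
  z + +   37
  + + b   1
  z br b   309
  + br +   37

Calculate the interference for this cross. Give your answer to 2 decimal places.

0.68

The two rarest classes, z br + and + + b, are the double crossovers. Comparing them with the parentals, only the b allele has switched, so b is the middle locus and the order is br – b – z.
br–b: (69 + 2)/800 = 0.0887; b–z: (68 + 2)/800 = 0.0875.
Expected DCO frequency = 0.0887 × 0.0875 ≈ 0.00776; observed = 2/800 ≈ 0.00250.
Coefficient of coincidence = 0.00250/0.00776 ≈ 0.32; interference = 1 − 0.32 = 0.68.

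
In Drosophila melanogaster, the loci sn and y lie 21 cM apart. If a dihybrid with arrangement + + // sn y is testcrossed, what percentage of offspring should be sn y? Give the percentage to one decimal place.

A map distance of 21 cM corresponds to a recombination frequency of 0.210.
The F1 is + + / sn y, so sn y is a parental gamete class with expected frequency (1 − r)/2 = 0.790/2 = 0.3950.
That is 0.3950 = 39.5% of the progeny.

39.5%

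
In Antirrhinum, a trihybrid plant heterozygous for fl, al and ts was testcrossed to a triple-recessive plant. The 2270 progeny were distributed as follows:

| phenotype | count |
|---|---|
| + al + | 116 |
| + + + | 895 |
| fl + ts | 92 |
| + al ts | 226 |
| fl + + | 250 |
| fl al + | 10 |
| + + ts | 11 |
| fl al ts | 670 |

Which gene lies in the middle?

ts

The two most frequent reciprocal classes, fl al ts and + + +, are the parental types, so the F1 was fl al ts / + + +.
The two rarest classes, fl al + and + + ts, are the double crossovers. Comparing them with the parentals, only the ts allele has switched, so ts is the middle locus and the order is al – ts – fl.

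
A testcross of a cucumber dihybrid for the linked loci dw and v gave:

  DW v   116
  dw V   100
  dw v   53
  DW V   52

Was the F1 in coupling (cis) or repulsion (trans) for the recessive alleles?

trans

The two most frequent classes are DW v (116) and dw V (100); these are the parental (non-recombinant) types.
So the F1 carried DW v on one chromosome and dw V on the other — the recessive alleles are on opposite chromosomes (trans / repulsion).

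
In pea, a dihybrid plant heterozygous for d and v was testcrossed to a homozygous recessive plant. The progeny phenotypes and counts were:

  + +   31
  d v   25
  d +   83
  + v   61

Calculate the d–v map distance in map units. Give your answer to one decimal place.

28.0 map units

The two most frequent classes, + v (61) and d + (83), are the parental types, so the F1 was + v / d +.
The recombinant classes are + + and d v: 31 + 25 = 56.
Recombination frequency = 56/200 = 0.2800 ≈ 28.0%, i.e. 28.0 map units.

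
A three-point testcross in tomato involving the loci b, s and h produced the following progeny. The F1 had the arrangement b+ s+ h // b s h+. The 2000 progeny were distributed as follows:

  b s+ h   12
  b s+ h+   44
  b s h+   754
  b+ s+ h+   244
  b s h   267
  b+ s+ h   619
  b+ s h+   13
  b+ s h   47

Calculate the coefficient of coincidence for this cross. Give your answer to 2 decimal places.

0.80

The two rarest classes, b s+ h and b+ s h+, are the double crossovers. Comparing them with the parentals, only the b allele has switched, so b is the middle locus and the order is s – b – h.
s–b: (91 + 25)/2000 = 0.0580; b–h: (511 + 25)/2000 = 0.2680.
Expected DCO frequency = 0.0580 × 0.2680 ≈ 0.01554; observed = 25/2000 ≈ 0.01250.
Coefficient of coincidence = 0.01250/0.01554 ≈ 0.80.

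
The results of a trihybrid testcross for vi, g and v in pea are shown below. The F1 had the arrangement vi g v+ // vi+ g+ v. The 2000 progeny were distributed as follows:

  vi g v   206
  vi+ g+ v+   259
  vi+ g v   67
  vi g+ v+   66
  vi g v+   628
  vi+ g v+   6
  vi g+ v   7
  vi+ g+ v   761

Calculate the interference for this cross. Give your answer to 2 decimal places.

0.63

The two rarest classes, vi+ g v+ and vi g+ v, are the double crossovers. Comparing them with the parentals, only the vi allele has switched, so vi is the middle locus and the order is v – vi – g.
v–vi: (465 + 13)/2000 = 0.2390; vi–g: (133 + 13)/2000 = 0.0730.
Expected DCO frequency = 0.2390 × 0.0730 ≈ 0.01745; observed = 13/2000 ≈ 0.00650.
Coefficient of coincidence = 0.00650/0.01745 ≈ 0.37; interference = 1 − 0.37 = 0.63.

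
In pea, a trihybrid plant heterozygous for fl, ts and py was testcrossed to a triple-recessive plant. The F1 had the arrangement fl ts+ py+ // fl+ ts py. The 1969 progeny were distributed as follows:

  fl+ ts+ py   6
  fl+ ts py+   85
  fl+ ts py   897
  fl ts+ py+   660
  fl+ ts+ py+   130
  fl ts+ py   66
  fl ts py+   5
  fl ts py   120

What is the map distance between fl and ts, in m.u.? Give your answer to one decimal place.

13.3 m.u.

The two rarest classes, fl ts py+ and fl+ ts+ py, are the double crossovers. Comparing them with the parentals, only the ts allele has switched, so ts is the middle locus and the order is fl – ts – py.
Crossovers in the fl–ts interval produce the single-crossover classes fl+ ts+ py+ and fl ts py (130 + 120 = 250) plus the double crossovers (11).
RF(fl–ts) = (250 + 11) / 1969 = 261/1969 = 0.1326 → 13.3 m.u.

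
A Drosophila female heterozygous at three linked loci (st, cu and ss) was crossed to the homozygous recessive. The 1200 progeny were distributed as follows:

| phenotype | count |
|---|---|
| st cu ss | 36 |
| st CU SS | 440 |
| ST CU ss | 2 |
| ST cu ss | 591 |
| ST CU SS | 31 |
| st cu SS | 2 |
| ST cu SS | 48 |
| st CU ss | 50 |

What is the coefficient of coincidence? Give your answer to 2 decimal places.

The two most frequent reciprocal classes, ST cu ss and st CU SS, are the parental types, so the F1 was ST cu ss / st CU SS.
The two rarest classes, ST CU ss and st cu SS, are the double crossovers. Comparing them with the parentals, only the cu allele has switched, so cu is the middle locus and the order is ss – cu – st.
ss–cu: (98 + 4)/1200 = 0.0850; cu–st: (67 + 4)/1200 = 0.0592.
Expected DCO frequency = 0.0850 × 0.0592 ≈ 0.00503; observed = 4/1200 ≈ 0.00333.
Coefficient of coincidence = 0.00333/0.00503 ≈ 0.66.

0.66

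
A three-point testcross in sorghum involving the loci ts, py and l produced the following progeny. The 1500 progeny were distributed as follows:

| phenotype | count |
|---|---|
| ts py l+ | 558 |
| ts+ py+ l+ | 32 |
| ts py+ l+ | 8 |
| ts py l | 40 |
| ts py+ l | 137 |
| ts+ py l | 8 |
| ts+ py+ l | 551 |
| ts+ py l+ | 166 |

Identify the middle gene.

The two most frequent reciprocal classes, ts+ py+ l and ts py l+, are the parental types, so the F1 was ts+ py+ l / ts py l+.
The two rarest classes, ts+ py l and ts py+ l+, are the double crossovers. Comparing them with the parentals, only the py allele has switched, so py is the middle locus and the order is ts – py – l.

py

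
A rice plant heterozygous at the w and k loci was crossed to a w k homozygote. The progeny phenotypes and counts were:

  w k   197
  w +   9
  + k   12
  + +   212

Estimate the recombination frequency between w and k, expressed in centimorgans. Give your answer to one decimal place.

4.9 centimorgans

The two most frequent classes, + + (212) and w k (197), are the parental types, so the F1 was + + / w k.
The recombinant classes are + k and w +: 12 + 9 = 21.
Recombination frequency = 21/430 = 0.0488 ≈ 4.9%, i.e. 4.9 centimorgans.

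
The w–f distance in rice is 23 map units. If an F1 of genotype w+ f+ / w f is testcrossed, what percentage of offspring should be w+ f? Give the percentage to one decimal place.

A map distance of 23 map units corresponds to a recombination frequency of 0.230.
The F1 is w+ f+ / w f, so w+ f is a recombinant gamete class with expected frequency r/2 = 0.230/2 = 0.1150.
That is 0.1150 = 11.5% of the progeny.

11.5%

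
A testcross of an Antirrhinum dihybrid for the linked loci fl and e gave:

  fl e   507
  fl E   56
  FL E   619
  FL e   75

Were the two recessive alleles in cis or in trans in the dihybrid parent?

cis

The two most frequent classes are FL E (619) and fl e (507); these are the parental (non-recombinant) types.
So the F1 carried FL E on one chromosome and fl e on the other — the recessive alleles are on the same chromosome (cis / coupling).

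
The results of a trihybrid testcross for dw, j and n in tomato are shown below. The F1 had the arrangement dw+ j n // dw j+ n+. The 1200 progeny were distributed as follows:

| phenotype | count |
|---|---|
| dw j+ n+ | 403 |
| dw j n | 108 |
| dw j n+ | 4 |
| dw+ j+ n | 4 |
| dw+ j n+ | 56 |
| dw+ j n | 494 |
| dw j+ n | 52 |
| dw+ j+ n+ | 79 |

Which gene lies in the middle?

j

The two rarest classes, dw+ j+ n and dw j n+, are the double crossovers. Comparing them with the parentals, only the j allele has switched, so j is the middle locus and the order is n – j – dw.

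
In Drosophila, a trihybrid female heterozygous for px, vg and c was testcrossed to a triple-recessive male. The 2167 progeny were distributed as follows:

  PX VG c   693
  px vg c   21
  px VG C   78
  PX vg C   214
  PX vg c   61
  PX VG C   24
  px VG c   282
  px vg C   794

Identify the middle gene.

c

The two most frequent reciprocal classes, px vg C and PX VG c, are the parental types, so the F1 was px vg C / PX VG c.
The two rarest classes, px vg c and PX VG C, are the double crossovers. Comparing them with the parentals, only the c allele has switched, so c is the middle locus and the order is vg – c – px.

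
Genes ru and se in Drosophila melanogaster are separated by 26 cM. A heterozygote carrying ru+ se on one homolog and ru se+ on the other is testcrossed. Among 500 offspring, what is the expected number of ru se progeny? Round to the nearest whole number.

A map distance of 26 cM corresponds to a recombination frequency of 0.260.
The F1 is ru+ se / ru se+, so ru se is a recombinant gamete class with expected frequency r/2 = 0.260/2 = 0.1300.
Expected number = 0.1300 × 500 = 65.00 ≈ 65.

65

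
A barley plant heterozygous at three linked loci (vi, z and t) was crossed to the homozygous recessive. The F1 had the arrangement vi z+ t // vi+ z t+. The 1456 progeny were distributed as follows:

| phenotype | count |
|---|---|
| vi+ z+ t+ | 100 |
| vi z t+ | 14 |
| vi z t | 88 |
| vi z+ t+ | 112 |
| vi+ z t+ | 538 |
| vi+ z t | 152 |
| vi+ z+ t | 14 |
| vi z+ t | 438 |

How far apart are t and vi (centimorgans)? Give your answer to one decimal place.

The two rarest classes, vi+ z+ t and vi z t+, are the double crossovers. Comparing them with the parentals, only the vi allele has switched, so vi is the middle locus and the order is z – vi – t.
Crossovers in the vi–t interval produce the single-crossover classes vi z+ t+ and vi+ z t (112 + 152 = 264) plus the double crossovers (28).
RF(vi–t) = (264 + 28) / 1456 = 292/1456 = 0.2005 → 20.1 centimorgans.

20.1 centimorgans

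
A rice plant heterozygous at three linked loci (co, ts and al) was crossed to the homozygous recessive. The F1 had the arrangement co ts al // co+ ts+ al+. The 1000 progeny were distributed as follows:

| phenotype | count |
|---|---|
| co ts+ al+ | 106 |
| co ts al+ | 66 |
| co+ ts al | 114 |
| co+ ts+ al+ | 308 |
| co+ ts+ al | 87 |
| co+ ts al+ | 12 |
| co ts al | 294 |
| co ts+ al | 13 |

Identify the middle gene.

ts

The two rarest classes, co ts+ al and co+ ts al+, are the double crossovers. Comparing them with the parentals, only the ts allele has switched, so ts is the middle locus and the order is al – ts – co.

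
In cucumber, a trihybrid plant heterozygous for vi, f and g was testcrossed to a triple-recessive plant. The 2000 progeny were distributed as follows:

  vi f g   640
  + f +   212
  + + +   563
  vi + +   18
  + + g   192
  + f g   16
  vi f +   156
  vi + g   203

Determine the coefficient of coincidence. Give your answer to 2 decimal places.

The two most frequent reciprocal classes, vi f g and + + +, are the parental types, so the F1 was vi f g / + + +.
The two rarest classes, + f g and vi + +, are the double crossovers. Comparing them with the parentals, only the vi allele has switched, so vi is the middle locus and the order is g – vi – f.
g–vi: (348 + 34)/2000 = 0.1910; vi–f: (415 + 34)/2000 = 0.2245.
Expected DCO frequency = 0.1910 × 0.2245 ≈ 0.04288; observed = 34/2000 ≈ 0.01700.
Coefficient of coincidence = 0.01700/0.04288 ≈ 0.40.

0.40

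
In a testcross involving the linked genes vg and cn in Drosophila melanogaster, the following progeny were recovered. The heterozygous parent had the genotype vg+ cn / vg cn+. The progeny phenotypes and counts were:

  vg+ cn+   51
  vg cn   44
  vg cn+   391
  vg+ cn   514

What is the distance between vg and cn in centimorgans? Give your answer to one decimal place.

9.5 centimorgans

The recombinant classes are vg+ cn+ and vg cn: 51 + 44 = 95.
Recombination frequency = 95/1000 = 0.0950 ≈ 9.5%, i.e. 9.5 centimorgans.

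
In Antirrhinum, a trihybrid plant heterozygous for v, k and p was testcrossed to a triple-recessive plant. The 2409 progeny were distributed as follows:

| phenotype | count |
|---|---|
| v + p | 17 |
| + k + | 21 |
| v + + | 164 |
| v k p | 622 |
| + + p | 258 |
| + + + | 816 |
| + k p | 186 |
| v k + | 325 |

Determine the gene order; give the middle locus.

The two most frequent reciprocal classes, v k p and + + +, are the parental types, so the F1 was v k p / + + +.
The two rarest classes, v + p and + k +, are the double crossovers. Comparing them with the parentals, only the k allele has switched, so k is the middle locus and the order is p – k – v.

k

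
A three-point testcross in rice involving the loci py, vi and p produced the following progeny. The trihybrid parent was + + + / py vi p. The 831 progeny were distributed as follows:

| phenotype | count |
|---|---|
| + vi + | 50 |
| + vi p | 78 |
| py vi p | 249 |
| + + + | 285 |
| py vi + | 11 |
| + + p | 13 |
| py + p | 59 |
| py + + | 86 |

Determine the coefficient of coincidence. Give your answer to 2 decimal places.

0.80

The two rarest classes, + + p and py vi +, are the double crossovers. Comparing them with the parentals, only the p allele has switched, so p is the middle locus and the order is py – p – vi.
py–p: (164 + 24)/831 = 0.2262; p–vi: (109 + 24)/831 = 0.1600.
Expected DCO frequency = 0.2262 × 0.1600 ≈ 0.03619; observed = 24/831 ≈ 0.02888.
Coefficient of coincidence = 0.02888/0.03619 ≈ 0.80.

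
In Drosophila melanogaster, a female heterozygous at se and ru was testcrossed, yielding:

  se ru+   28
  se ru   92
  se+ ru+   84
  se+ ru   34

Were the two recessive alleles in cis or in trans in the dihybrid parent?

cis

The two most frequent classes are se+ ru+ (84) and se ru (92); these are the parental (non-recombinant) types.
So the F1 carried se+ ru+ on one chromosome and se ru on the other — the recessive alleles are on the same chromosome (cis / coupling).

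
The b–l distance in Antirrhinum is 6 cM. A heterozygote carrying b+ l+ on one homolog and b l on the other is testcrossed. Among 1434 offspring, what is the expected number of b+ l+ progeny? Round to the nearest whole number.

674

A map distance of 6 cM corresponds to a recombination frequency of 0.060.
The F1 is b+ l+ / b l, so b+ l+ is a parental gamete class with expected frequency (1 − r)/2 = 0.940/2 = 0.4700.
Expected number = 0.4700 × 1434 = 673.98 ≈ 674.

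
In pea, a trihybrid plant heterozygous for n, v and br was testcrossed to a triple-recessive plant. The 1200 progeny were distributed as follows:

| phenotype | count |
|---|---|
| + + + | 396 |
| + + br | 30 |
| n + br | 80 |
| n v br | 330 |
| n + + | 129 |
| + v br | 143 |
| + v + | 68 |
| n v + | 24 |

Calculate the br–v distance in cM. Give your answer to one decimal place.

16.8 cM

The two most frequent reciprocal classes, n v br and + + +, are the parental types, so the F1 was n v br / + + +.
The two rarest classes, n v + and + + br, are the double crossovers. Comparing them with the parentals, only the br allele has switched, so br is the middle locus and the order is v – br – n.
Crossovers in the v–br interval produce the single-crossover classes n + br and + v + (80 + 68 = 148) plus the double crossovers (54).
RF(v–br) = (148 + 54) / 1200 = 202/1200 = 0.1683 → 16.8 cM.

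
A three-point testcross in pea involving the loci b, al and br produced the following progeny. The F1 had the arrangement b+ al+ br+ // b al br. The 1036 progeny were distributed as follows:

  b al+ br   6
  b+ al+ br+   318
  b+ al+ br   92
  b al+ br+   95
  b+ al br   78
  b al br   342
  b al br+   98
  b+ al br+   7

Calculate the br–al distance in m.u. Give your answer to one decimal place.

The two rarest classes, b+ al br+ and b al+ br, are the double crossovers. Comparing them with the parentals, only the al allele has switched, so al is the middle locus and the order is b – al – br.
Crossovers in the al–br interval produce the single-crossover classes b+ al+ br and b al br+ (92 + 98 = 190) plus the double crossovers (13).
RF(al–br) = (190 + 13) / 1036 = 203/1036 = 0.1959 → 19.6 m.u.

19.6 m.u.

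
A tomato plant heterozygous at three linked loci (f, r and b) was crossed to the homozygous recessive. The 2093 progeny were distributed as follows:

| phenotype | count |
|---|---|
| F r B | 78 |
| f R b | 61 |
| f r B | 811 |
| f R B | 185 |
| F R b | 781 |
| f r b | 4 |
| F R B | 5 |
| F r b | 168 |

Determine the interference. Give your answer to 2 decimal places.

The two most frequent reciprocal classes, F R b and f r B, are the parental types, so the F1 was F R b / f r B.
The two rarest classes, F R B and f r b, are the double crossovers. Comparing them with the parentals, only the b allele has switched, so b is the middle locus and the order is r – b – f.
r–b: (353 + 9)/2093 = 0.1730; b–f: (139 + 9)/2093 = 0.0707.
Expected DCO frequency = 0.1730 × 0.0707 ≈ 0.01223; observed = 9/2093 ≈ 0.00430.
Coefficient of coincidence = 0.00430/0.01223 ≈ 0.35; interference = 1 − 0.35 = 0.65.

0.65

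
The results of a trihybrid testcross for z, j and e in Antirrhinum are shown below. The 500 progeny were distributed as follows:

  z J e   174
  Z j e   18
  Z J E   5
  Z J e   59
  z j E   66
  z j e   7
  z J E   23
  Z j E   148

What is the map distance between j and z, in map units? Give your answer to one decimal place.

27.4 map units

The two most frequent reciprocal classes, Z j E and z J e, are the parental types, so the F1 was Z j E / z J e.
The two rarest classes, Z J E and z j e, are the double crossovers. Comparing them with the parentals, only the j allele has switched, so j is the middle locus and the order is z – j – e.
Crossovers in the z–j interval produce the single-crossover classes z j E and Z J e (66 + 59 = 125) plus the double crossovers (12).
RF(z–j) = (125 + 12) / 500 = 137/500 = 0.2740 → 27.4 map units.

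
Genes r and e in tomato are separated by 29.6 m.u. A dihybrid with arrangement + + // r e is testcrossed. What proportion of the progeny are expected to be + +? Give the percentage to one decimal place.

35.2%

A map distance of 29.6 m.u. corresponds to a recombination frequency of 0.296.
The F1 is + + / r e, so + + is a parental gamete class with expected frequency (1 − r)/2 = 0.704/2 = 0.3520.
That is 0.3520 = 35.2% of the progeny.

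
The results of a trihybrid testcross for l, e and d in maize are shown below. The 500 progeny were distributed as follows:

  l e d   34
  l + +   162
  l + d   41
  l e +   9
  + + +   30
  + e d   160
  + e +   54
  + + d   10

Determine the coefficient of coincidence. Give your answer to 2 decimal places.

1.00

The two most frequent reciprocal classes, l + + and + e d, are the parental types, so the F1 was l + + / + e d.
The two rarest classes, l e + and + + d, are the double crossovers. Comparing them with the parentals, only the e allele has switched, so e is the middle locus and the order is d – e – l.
d–e: (95 + 19)/500 = 0.2280; e–l: (64 + 19)/500 = 0.1660.
Expected DCO frequency = 0.2280 × 0.1660 ≈ 0.03785; observed = 19/500 ≈ 0.03800.
Coefficient of coincidence = 0.03800/0.03785 ≈ 1.00.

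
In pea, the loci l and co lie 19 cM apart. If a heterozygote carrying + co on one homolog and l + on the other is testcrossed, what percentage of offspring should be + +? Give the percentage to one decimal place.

9.5%

A map distance of 19 cM corresponds to a recombination frequency of 0.190.
The F1 is + co / l +, so + + is a recombinant gamete class with expected frequency r/2 = 0.190/2 = 0.0950.
That is 0.0950 = 9.5% of the progeny.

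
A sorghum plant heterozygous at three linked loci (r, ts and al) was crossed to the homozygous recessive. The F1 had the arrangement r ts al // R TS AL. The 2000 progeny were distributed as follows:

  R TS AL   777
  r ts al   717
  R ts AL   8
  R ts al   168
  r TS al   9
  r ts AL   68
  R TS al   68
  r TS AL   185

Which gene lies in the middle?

ts

The two rarest classes, r TS al and R ts AL, are the double crossovers. Comparing them with the parentals, only the ts allele has switched, so ts is the middle locus and the order is al – ts – r.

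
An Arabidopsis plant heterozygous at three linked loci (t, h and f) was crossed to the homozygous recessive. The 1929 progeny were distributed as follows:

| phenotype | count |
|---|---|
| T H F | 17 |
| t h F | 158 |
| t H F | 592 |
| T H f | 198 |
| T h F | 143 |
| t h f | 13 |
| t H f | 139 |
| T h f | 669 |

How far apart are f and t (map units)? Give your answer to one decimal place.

The two most frequent reciprocal classes, T h f and t H F, are the parental types, so the F1 was T h f / t H F.
The two rarest classes, t h f and T H F, are the double crossovers. Comparing them with the parentals, only the t allele has switched, so t is the middle locus and the order is h – t – f.
Crossovers in the t–f interval produce the single-crossover classes T h F and t H f (143 + 139 = 282) plus the double crossovers (30).
RF(t–f) = (282 + 30) / 1929 = 312/1929 = 0.1617 → 16.2 map units.

16.2 map units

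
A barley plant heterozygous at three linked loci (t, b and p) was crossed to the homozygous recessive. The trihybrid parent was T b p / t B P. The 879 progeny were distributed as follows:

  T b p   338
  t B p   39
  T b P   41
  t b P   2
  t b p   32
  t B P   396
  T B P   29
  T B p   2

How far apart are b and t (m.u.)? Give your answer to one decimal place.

7.4 m.u.

The two rarest classes, T B p and t b P, are the double crossovers. Comparing them with the parentals, only the b allele has switched, so b is the middle locus and the order is p – b – t.
Crossovers in the b–t interval produce the single-crossover classes t b p and T B P (32 + 29 = 61) plus the double crossovers (4).
RF(b–t) = (61 + 4) / 879 = 65/879 = 0.0739 → 7.4 m.u.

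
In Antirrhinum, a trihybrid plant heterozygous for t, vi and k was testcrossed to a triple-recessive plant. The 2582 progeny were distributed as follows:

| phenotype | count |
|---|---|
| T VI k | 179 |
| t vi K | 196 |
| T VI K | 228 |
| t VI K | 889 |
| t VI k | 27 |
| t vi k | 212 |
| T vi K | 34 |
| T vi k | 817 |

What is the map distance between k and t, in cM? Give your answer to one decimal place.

The two most frequent reciprocal classes, T vi k and t VI K, are the parental types, so the F1 was T vi k / t VI K.
The two rarest classes, T vi K and t VI k, are the double crossovers. Comparing them with the parentals, only the k allele has switched, so k is the middle locus and the order is t – k – vi.
Crossovers in the t–k interval produce the single-crossover classes t vi k and T VI K (212 + 228 = 440) plus the double crossovers (61).
RF(t–k) = (440 + 61) / 2582 = 501/2582 = 0.1940 → 19.4 cM.

19.4 cM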